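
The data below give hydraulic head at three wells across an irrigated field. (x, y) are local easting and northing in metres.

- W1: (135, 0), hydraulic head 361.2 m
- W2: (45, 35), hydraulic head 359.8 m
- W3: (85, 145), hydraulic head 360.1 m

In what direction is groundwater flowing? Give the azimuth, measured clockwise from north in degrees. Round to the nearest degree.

With h = a·x + b·y + c and W1 as origin, the differences give:
  (-90)·a + 35·b = -1.4
  (-50)·a + 145·b = -1.1
Eliminate b (×145 and ×35, subtract): -11300·a = -164.50 → a = ∂h/∂x = +0.01456
Back-substitute: b = ∂h/∂y = -0.002566.
Flow direction (−∇h) has components (-0.01456 E, +0.002566 N).
Azimuth = atan2(E, N) = atan2(-0.01456, +0.002566) = 280.0° ≈ 280°.

280°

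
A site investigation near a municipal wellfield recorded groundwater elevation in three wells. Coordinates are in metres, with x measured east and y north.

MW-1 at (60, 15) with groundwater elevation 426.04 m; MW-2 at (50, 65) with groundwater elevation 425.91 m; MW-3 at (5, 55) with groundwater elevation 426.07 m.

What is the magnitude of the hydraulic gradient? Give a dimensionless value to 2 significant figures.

0.0043

Three-point gradient (reference MW-1): Δ to MW-2 = (-10, 50, -0.13), Δ to MW-3 = (-55, 40, +0.03).
∂h/∂x = -0.002851, ∂h/∂y = -0.003170 (det = 2350).
|∇h| = √(-0.002851² + -0.003170²) = 0.004263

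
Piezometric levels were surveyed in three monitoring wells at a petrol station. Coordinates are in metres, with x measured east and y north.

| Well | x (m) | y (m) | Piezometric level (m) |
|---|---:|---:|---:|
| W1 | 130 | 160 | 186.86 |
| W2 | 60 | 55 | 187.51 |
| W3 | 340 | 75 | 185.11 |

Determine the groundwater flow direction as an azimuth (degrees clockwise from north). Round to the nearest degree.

087°

Taking W1 as reference: W2−W1 = (-70, -105, +0.65); W3−W1 = (210, -85, -1.75).
Solve a·Δx + b·Δy = Δh: det = (-70)·(-85) − 210·(-105) = 28000.
∂h/∂x = [(+0.65)·(-85) − (-1.75)·(-105)] / 28000 = -0.008536
∂h/∂y = [(-70)·(-1.75) − 210·(+0.65)] / 28000 = -0.0005000
Flow direction (−∇h) has components (+0.008536 E, +0.0005000 N).
Azimuth = atan2(E, N) = atan2(+0.008536, +0.0005000) = 86.6° ≈ 087°.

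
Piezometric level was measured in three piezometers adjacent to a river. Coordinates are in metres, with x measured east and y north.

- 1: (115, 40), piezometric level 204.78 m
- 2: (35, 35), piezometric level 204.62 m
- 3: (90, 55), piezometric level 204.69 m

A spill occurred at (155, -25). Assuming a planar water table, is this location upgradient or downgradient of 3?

upgradient

Three-point gradient (reference 1): Δ to 2 = (-80, -5, -0.16), Δ to 3 = (-25, 15, -0.09).
∂h/∂x = +0.002151, ∂h/∂y = -0.002415 (det = -1325).
Head at (155, -25) = 204.78 + (+0.002151)·(40) + (-0.002415)·(-65) = 205.02 m.
That is higher than the 204.69 m at 3, so the point is upgradient.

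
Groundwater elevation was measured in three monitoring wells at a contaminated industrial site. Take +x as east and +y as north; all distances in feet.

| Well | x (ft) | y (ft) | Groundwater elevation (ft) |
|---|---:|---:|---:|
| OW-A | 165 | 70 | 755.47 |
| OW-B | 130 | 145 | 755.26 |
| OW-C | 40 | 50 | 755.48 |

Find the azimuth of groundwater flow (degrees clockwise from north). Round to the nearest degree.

353°

Three-point gradient (reference OW-A): Δ to OW-B = (-35, 75, -0.21), Δ to OW-C = (-125, -20, +0.01).
∂h/∂x = +0.0003424, ∂h/∂y = -0.002640 (det = 10075).
Flow direction (−∇h) has components (-0.0003424 E, +0.002640 N).
Azimuth = atan2(E, N) = atan2(-0.0003424, +0.002640) = 352.6° ≈ 353°.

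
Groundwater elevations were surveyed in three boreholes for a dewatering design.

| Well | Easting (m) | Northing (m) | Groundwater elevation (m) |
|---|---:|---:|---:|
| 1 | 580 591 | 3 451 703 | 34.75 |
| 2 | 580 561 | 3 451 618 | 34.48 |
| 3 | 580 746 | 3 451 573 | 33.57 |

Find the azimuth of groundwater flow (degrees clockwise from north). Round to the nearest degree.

140°

Three-point gradient (reference 1): Δ to 2 = (-30, -85, -0.27), Δ to 3 = (155, -130, -1.18).
∂h/∂x = -0.003818, ∂h/∂y = +0.004524 (det = 17075).
Flow direction (−∇h) has components (+0.003818 E, -0.004524 N).
Azimuth = atan2(E, N) = atan2(+0.003818, -0.004524) = 139.8° ≈ 140°.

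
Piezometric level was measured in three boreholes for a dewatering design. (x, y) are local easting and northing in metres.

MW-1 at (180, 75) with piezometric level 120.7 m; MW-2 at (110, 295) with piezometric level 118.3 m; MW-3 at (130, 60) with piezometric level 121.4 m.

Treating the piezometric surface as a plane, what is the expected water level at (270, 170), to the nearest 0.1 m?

118.5 m

With h = a·x + b·y + c and MW-1 as origin, the differences give:
  (-70)·a + 220·b = -2.4
  (-50)·a + (-15)·b = +0.7
Eliminate b (×(-15) and ×220, subtract): 12050·a = -118.00 → a = ∂h/∂x = -0.009793
Back-substitute: b = ∂h/∂y = -0.01402.
h(270, 170) = 120.7 + (-0.009793)·(90) + (-0.01402)·(95) = 120.7 -0.881 -1.332 = 118.486 m.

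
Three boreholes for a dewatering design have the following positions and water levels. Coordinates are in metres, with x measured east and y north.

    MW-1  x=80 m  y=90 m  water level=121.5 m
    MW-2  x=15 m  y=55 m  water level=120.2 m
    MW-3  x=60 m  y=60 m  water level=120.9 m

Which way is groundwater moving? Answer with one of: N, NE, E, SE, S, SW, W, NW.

With h = a·x + b·y + c and MW-1 as origin, the differences give:
  (-65)·a + (-35)·b = -1.3
  (-20)·a + (-30)·b = -0.6
Eliminate b (×(-30) and ×(-35), subtract): 1250·a = 18.00 → a = ∂h/∂x = +0.01440
Back-substitute: b = ∂h/∂y = +0.01040.
Flow = −∇h = (-0.01440 east, -0.01040 north), which points southwest.

SW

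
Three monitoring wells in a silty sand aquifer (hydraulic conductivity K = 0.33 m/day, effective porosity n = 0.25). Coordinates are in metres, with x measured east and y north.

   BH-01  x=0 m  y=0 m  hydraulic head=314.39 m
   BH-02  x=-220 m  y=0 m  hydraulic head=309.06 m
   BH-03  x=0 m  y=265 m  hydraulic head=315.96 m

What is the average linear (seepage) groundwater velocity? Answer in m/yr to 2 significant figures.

∂h/∂x = (309.06 − 314.39) / (-220 − 0) = +0.02423
∂h/∂y = (315.96 − 314.39) / (265 − 0) = +0.005925
|∇h| = √(0.02423² + 0.005925²) = 0.02494
Seepage velocity v = K·i/n = 0.33 × 0.02494 / 0.25 = 0.03292 m/day = 12.02 m/yr.

12 m/yr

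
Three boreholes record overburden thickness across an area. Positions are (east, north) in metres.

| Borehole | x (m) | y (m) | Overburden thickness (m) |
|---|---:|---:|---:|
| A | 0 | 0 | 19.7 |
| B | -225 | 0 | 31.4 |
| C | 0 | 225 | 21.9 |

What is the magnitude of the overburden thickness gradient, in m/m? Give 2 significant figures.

0.053 m/m

∂d/∂x = (31.4 − 19.7) / (-225 − 0) = -0.05200
∂d/∂y = (21.9 − 19.7) / (225 − 0) = +0.009778
|∇f| = √(-0.05200² + 0.009778²) = 0.05291 m/m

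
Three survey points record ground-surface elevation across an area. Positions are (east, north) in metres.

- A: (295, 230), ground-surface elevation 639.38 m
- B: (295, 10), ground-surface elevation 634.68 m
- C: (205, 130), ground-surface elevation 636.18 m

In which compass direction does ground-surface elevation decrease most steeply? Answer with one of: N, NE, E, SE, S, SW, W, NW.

With z = a·x + b·y + c and A as origin, the differences give:
  0·a + (-220)·b = -4.70
  (-90)·a + (-100)·b = -3.20
Eliminate b (×(-100) and ×(-220), subtract): -19800·a = -234.000 → a = ∂z/∂x = +0.01182
Back-substitute: b = ∂z/∂y = +0.02136.
Steepest decrease is along −∇f = (-0.01182 E, -0.02136 N) → southwest.

SW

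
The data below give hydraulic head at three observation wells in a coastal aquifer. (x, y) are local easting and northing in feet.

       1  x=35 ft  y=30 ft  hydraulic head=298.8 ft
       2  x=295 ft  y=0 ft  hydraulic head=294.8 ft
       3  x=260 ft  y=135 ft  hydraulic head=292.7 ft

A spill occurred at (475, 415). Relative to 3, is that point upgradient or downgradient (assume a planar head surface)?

Differences from 1: to 2 (Δx, Δy, Δh) = (260, -30, -4.0); to 3 = (225, 105, -6.1).
Determinant of the coordinate differences = 260·105 − 225·(-30) = 34050.
∂h/∂x = [(-4.0)·105 − (-6.1)·(-30)] / 34050 = -0.01771
∂h/∂y = [260·(-6.1) − 225·(-4.0)] / 34050 = -0.02015
Head at (475, 415) = 298.8 + (-0.01771)·(440) + (-0.02015)·(385) = 283.25 ft.
That is lower than the 292.7 ft at 3, so the point is downgradient.

downgradient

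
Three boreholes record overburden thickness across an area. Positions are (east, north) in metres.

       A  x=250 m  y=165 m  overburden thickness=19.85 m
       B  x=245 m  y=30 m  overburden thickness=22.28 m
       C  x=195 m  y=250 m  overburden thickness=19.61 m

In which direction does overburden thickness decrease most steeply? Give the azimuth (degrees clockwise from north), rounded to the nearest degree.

052°

Taking A as reference: B−A = (-5, -135, +2.43); C−A = (-55, 85, -0.24).
Determinant of the coordinate differences = (-5)·85 − (-55)·(-135) = -7850.
∂d/∂x = [(+2.43)·85 − (-0.24)·(-135)] / -7850 = -0.02218
∂d/∂y = [(-5)·(-0.24) − (-55)·(+2.43)] / -7850 = -0.01718
Steepest decrease is along −∇f: components (+0.02218 E, +0.01718 N).
Azimuth = atan2(+0.02218, +0.01718) = 52.2° ≈ 052°.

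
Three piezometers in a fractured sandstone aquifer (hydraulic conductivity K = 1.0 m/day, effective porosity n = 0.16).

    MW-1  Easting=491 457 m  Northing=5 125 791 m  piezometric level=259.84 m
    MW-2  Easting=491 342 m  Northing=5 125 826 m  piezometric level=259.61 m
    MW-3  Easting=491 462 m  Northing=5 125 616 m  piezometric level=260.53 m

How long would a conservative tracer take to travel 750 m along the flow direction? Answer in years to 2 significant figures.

82 years

With h = a·x + b·y + c and MW-1 as origin, the differences give:
  (-115)·a + 35·b = -0.23
  5·a + (-175)·b = +0.69
Eliminate b (×(-175) and ×35, subtract): 19950·a = 16.100 → a = ∂h/∂x = +0.0008070
Back-substitute: b = ∂h/∂y = -0.003920.
|∇h| = √(0.0008070² + -0.003920²) = 0.004002
Seepage velocity v = K·i/n = 1.0 × 0.004002 / 0.16 = 0.02501 m/day.
t = 750 / 0.02501 = 2.999e+04 days = 82.1 years.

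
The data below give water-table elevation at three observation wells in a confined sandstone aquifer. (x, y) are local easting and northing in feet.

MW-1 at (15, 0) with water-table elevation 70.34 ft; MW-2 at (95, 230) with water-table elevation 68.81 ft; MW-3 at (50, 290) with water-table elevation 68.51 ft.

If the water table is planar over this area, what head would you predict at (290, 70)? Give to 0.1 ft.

Three-point gradient (reference MW-1): Δ to MW-2 = (80, 230, -1.53), Δ to MW-3 = (35, 290, -1.83).
∂h/∂x = -0.001505, ∂h/∂y = -0.006129 (det = 15150).
h(290, 70) = 70.34 + (-0.001505)·(275) + (-0.006129)·(70) = 70.34 -0.414 -0.429 = 69.497 ft.

69.5 ft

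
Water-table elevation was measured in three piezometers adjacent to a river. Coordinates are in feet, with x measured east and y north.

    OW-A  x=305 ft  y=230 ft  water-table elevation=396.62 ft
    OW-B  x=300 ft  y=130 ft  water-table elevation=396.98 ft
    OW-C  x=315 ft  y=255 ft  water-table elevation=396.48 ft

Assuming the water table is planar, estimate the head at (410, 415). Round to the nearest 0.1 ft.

Differences from OW-A: to OW-B (Δx, Δy, Δh) = (-5, -100, +0.36); to OW-C = (10, 25, -0.14).
Determinant of the coordinate differences = (-5)·25 − 10·(-100) = 875.
∂h/∂x = [(+0.36)·25 − (-0.14)·(-100)] / 875 = -0.005714
∂h/∂y = [(-5)·(-0.14) − 10·(+0.36)] / 875 = -0.003314
h(410, 415) = 396.62 + (-0.005714)·(105) + (-0.003314)·(185) = 396.62 -0.600 -0.613 = 395.407 ft.

395.4 ft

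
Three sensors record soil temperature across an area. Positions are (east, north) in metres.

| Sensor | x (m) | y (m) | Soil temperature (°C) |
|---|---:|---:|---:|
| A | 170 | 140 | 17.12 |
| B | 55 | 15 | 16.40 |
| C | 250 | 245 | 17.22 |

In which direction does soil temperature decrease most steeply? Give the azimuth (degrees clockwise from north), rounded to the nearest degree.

Three-point gradient (reference A): Δ to B = (-115, -125, -0.72), Δ to C = (80, 105, +0.10).
∂T/∂x = +0.03041, ∂T/∂y = -0.02222 (det = -2075).
Steepest decrease is along −∇f: components (-0.03041 E, +0.02222 N).
Azimuth = atan2(-0.03041, +0.02222) = 306.2° ≈ 306°.

306°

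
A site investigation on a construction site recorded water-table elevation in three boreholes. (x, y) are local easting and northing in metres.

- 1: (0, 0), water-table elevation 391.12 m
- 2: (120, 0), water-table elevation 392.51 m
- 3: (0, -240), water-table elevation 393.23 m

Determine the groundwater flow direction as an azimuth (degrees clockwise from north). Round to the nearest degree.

∂h/∂x = (392.51 − 391.12) / (120 − 0) = +0.01158
∂h/∂y = (393.23 − 391.12) / (-240 − 0) = -0.008792
Flow direction (−∇h) has components (-0.01158 E, +0.008792 N).
Azimuth = atan2(E, N) = atan2(-0.01158, +0.008792) = 307.2° ≈ 307°.

307°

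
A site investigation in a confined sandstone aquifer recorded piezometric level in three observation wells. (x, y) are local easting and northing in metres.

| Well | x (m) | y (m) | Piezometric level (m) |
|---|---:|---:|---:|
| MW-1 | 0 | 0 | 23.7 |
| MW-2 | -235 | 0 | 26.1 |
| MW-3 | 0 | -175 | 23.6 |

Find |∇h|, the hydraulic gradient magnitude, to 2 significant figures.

∂h/∂x = (26.1 − 23.7) / (-235 − 0) = -0.01021
∂h/∂y = (23.6 − 23.7) / (-175 − 0) = +0.0005714
|∇h| = √(-0.01021² + 0.0005714²) = 0.01023

0.010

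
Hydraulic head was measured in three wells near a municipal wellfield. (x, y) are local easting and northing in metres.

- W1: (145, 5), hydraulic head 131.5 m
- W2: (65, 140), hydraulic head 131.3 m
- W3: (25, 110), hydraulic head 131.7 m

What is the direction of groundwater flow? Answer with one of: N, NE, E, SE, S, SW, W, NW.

Taking W1 as reference: W2−W1 = (-80, 135, -0.2); W3−W1 = (-120, 105, +0.2).
Solve a·Δx + b·Δy = Δh: det = (-80)·105 − (-120)·135 = 7800.
∂h/∂x = [(-0.2)·105 − (+0.2)·135] / 7800 = -0.006154
∂h/∂y = [(-80)·(+0.2) − (-120)·(-0.2)] / 7800 = -0.005128
Flow = −∇h = (+0.006154 east, +0.005128 north), which points northeast.

NE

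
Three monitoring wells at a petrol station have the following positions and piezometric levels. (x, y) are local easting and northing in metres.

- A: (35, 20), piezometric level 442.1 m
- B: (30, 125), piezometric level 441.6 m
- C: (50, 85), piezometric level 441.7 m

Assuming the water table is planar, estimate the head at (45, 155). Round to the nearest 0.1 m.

441.4 m

Differences from A: to B (Δx, Δy, Δh) = (-5, 105, -0.5); to C = (15, 65, -0.4).
Solve a·Δx + b·Δy = Δh: det = (-5)·65 − 15·105 = -1900.
∂h/∂x = [(-0.5)·65 − (-0.4)·105] / -1900 = -0.005000
∂h/∂y = [(-5)·(-0.4) − 15·(-0.5)] / -1900 = -0.005000
h(45, 155) = 442.1 + (-0.005000)·(10) + (-0.005000)·(135) = 442.1 -0.050 -0.675 = 441.375 m.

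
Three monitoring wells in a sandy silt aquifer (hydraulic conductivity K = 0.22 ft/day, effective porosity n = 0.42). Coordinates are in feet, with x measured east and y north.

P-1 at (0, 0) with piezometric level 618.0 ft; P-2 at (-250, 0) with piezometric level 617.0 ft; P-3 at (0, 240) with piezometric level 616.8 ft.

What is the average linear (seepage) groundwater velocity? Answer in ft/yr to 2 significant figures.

1.2 ft/yr

∂h/∂x = (617.0 − 618.0) / (-250 − 0) = +0.004000
∂h/∂y = (616.8 − 618.0) / (240 − 0) = -0.005000
|∇h| = √(0.004000² + -0.005000²) = 0.006403
Seepage velocity v = K·i/n = 0.22 × 0.006403 / 0.42 = 0.003354 ft/day = 1.225 ft/yr.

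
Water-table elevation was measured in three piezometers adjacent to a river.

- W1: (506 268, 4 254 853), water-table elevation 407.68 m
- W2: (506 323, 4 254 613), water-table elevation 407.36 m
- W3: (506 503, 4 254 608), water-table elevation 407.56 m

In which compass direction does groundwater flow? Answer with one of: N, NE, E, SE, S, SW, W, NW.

SW

With h = a·x + b·y + c and W1 as origin, the differences give:
  55·a + (-240)·b = -0.32
  235·a + (-245)·b = -0.12
Eliminate b (×(-245) and ×(-240), subtract): 42925·a = 49.600 → a = ∂h/∂x = +0.001156
Back-substitute: b = ∂h/∂y = +0.001598.
Flow = −∇h = (-0.001156 east, -0.001598 north), which points southwest.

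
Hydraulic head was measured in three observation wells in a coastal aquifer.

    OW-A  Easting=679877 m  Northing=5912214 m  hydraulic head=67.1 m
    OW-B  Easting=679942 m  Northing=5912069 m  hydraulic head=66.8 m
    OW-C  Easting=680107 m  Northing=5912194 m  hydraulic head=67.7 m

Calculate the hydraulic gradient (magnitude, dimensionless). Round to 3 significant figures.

0.00445

With h = a·x + b·y + c and OW-A as origin, the differences give:
  65·a + (-145)·b = -0.3
  230·a + (-20)·b = +0.6
Eliminate b (×(-20) and ×(-145), subtract): 32050·a = 93.00 → a = ∂h/∂x = +0.002902
Back-substitute: b = ∂h/∂y = +0.003370.
|∇h| = √(0.002902² + 0.003370²) = 0.004447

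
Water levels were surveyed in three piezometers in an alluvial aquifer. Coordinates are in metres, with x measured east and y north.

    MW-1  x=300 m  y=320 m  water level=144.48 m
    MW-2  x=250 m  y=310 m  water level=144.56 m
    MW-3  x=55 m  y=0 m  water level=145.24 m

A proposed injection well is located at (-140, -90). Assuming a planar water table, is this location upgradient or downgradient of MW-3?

upgradient

Taking MW-1 as reference: MW-2−MW-1 = (-50, -10, +0.08); MW-3−MW-1 = (-245, -320, +0.76).
Determinant of the coordinate differences = (-50)·(-320) − (-245)·(-10) = 13550.
∂h/∂x = [(+0.08)·(-320) − (+0.76)·(-10)] / 13550 = -0.001328
∂h/∂y = [(-50)·(+0.76) − (-245)·(+0.08)] / 13550 = -0.001358
Head at (-140, -90) = 144.48 + (-0.001328)·(-440) + (-0.001358)·(-410) = 145.62 m.
That is higher than the 145.24 m at MW-3, so the point is upgradient.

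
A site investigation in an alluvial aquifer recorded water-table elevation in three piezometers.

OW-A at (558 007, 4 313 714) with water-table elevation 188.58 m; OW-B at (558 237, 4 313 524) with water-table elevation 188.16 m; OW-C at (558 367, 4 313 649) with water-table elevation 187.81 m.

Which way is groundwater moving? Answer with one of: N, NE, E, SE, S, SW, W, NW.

E

Three-point gradient (reference OW-A): Δ to OW-B = (230, -190, -0.42), Δ to OW-C = (360, -65, -0.77).
∂h/∂x = -0.002226, ∂h/∂y = -0.0004846 (det = 53450).
Flow = −∇h = (+0.002226 east, +0.0004846 north), which points east.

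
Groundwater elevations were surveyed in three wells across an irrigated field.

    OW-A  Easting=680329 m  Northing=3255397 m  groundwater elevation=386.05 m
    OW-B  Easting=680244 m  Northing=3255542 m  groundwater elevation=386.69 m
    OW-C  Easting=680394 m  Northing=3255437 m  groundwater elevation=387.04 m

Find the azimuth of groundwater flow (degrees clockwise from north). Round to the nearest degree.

223°

With h = a·x + b·y + c and OW-A as origin, the differences give:
  (-85)·a + 145·b = +0.64
  65·a + 40·b = +0.99
Eliminate b (×40 and ×145, subtract): -12825·a = -117.950 → a = ∂h/∂x = +0.009197
Back-substitute: b = ∂h/∂y = +0.009805.
Flow direction (−∇h) has components (-0.009197 E, -0.009805 N).
Azimuth = atan2(E, N) = atan2(-0.009197, -0.009805) = 223.2° ≈ 223°.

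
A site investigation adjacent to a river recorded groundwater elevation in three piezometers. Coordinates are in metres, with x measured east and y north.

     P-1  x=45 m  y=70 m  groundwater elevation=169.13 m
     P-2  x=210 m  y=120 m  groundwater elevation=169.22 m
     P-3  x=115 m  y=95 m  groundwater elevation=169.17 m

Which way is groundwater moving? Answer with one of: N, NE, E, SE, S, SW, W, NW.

With h = a·x + b·y + c and P-1 as origin, the differences give:
  165·a + 50·b = +0.09
  70·a + 25·b = +0.04
Eliminate b (×25 and ×50, subtract): 625·a = 0.250 → a = ∂h/∂x = +0.0004000
Back-substitute: b = ∂h/∂y = +0.0004800.
Flow = −∇h = (-0.0004000 east, -0.0004800 north), which points southwest.

SW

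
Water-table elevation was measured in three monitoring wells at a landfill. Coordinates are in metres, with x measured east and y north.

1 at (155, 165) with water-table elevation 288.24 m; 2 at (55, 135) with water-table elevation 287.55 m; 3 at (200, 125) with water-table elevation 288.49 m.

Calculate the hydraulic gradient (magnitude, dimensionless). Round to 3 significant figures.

0.00666

With h = a·x + b·y + c and 1 as origin, the differences give:
  (-100)·a + (-30)·b = -0.69
  45·a + (-40)·b = +0.25
Eliminate b (×(-40) and ×(-30), subtract): 5350·a = 35.100 → a = ∂h/∂x = +0.006561
Back-substitute: b = ∂h/∂y = +0.001131.
|∇h| = √(0.006561² + 0.001131²) = 0.006658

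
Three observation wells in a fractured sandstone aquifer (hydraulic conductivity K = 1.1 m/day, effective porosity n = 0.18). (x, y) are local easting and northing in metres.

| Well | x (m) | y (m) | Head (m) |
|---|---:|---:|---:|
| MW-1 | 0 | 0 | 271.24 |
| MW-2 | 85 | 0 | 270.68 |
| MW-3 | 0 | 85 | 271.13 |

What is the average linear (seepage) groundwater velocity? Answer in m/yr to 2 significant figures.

∂h/∂x = (270.68 − 271.24) / (85 − 0) = -0.006588
∂h/∂y = (271.13 − 271.24) / (85 − 0) = -0.001294
|∇h| = √(-0.006588² + -0.001294²) = 0.006714
Seepage velocity v = K·i/n = 1.1 × 0.006714 / 0.18 = 0.04103 m/day = 14.99 m/yr.

15 m/yr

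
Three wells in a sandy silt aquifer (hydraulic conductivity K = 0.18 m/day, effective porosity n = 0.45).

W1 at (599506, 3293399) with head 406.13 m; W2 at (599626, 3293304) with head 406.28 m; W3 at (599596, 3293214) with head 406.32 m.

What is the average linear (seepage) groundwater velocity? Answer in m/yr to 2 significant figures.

With h = a·x + b·y + c and W1 as origin, the differences give:
  120·a + (-95)·b = +0.15
  90·a + (-185)·b = +0.19
Eliminate b (×(-185) and ×(-95), subtract): -13650·a = -9.700 → a = ∂h/∂x = +0.0007106
Back-substitute: b = ∂h/∂y = -0.0006813.
|∇h| = √(0.0007106² + -0.0006813²) = 0.0009844
Seepage velocity v = K·i/n = 0.18 × 0.0009844 / 0.45 = 0.0003938 m/day = 0.1438 m/yr.

0.14 m/yr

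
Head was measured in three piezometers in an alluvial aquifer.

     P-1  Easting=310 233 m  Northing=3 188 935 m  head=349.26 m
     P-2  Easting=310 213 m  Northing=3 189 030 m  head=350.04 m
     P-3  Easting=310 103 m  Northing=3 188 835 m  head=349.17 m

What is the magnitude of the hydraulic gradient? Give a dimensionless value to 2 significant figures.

0.0087

Taking P-1 as reference: P-2−P-1 = (-20, 95, +0.78); P-3−P-1 = (-130, -100, -0.09).
Determinant of the coordinate differences = (-20)·(-100) − (-130)·95 = 14350.
∂h/∂x = [(+0.78)·(-100) − (-0.09)·95] / 14350 = -0.004840
∂h/∂y = [(-20)·(-0.09) − (-130)·(+0.78)] / 14350 = +0.007192
|∇h| = √(-0.004840² + 0.007192²) = 0.008669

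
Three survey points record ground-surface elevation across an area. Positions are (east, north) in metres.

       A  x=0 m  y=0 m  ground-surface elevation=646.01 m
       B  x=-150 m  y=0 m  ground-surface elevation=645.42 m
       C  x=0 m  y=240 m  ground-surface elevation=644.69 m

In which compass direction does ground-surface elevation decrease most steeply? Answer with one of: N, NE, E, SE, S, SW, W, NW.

NW

∂z/∂x = (645.42 − 646.01) / (-150 − 0) = +0.003933
∂z/∂y = (644.69 − 646.01) / (240 − 0) = -0.005500
Steepest decrease is along −∇f = (-0.003933 E, +0.005500 N) → northwest.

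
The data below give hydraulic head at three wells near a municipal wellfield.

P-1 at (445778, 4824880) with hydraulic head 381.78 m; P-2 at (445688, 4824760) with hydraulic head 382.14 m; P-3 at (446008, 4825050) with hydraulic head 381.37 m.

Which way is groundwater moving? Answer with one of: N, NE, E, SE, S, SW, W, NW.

N

With h = a·x + b·y + c and P-1 as origin, the differences give:
  (-90)·a + (-120)·b = +0.36
  230·a + 170·b = -0.41
Eliminate b (×170 and ×(-120), subtract): 12300·a = 12.000 → a = ∂h/∂x = +0.0009756
Back-substitute: b = ∂h/∂y = -0.003732.
Flow = −∇h = (-0.0009756 east, +0.003732 north), which points north.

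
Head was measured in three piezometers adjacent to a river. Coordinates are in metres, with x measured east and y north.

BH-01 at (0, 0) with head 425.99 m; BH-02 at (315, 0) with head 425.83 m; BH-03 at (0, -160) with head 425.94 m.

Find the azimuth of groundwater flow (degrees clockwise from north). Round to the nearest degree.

∂h/∂x = (425.83 − 425.99) / (315 − 0) = -0.0005079
∂h/∂y = (425.94 − 425.99) / (-160 − 0) = +0.0003125
Flow direction (−∇h) has components (+0.0005079 E, -0.0003125 N).
Azimuth = atan2(E, N) = atan2(+0.0005079, -0.0003125) = 121.6° ≈ 122°.

122°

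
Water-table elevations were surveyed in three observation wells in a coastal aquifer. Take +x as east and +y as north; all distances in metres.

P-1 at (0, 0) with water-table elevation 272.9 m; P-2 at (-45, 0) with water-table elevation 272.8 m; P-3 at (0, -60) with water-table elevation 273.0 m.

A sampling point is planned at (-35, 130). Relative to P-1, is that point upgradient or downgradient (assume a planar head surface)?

downgradient

∂h/∂x = (272.8 − 272.9) / (-45 − 0) = +0.002222
∂h/∂y = (273.0 − 272.9) / (-60 − 0) = -0.001667
Head at (-35, 130) = 272.9 + (+0.002222)·(-35) + (-0.001667)·(130) = 272.61 m.
That is lower than the 272.9 m at P-1, so the point is downgradient.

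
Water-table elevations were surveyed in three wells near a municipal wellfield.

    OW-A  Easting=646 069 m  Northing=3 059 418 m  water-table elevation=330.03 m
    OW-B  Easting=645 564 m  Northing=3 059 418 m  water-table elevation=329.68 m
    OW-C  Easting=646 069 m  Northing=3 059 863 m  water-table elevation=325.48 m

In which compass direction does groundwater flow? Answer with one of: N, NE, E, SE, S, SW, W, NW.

N

∂h/∂x = (329.68 − 330.03) / (645564 − 646069) = +0.0006931
∂h/∂y = (325.48 − 330.03) / (3059863 − 3059418) = -0.01022
Flow = −∇h = (-0.0006931 east, +0.01022 north), which points north.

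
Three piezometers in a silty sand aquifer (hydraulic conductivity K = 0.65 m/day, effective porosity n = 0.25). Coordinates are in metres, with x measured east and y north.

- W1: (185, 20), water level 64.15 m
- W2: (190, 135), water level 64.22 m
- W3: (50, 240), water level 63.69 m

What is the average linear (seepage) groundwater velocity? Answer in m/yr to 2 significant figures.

With h = a·x + b·y + c and W1 as origin, the differences give:
  5·a + 115·b = +0.07
  (-135)·a + 220·b = -0.46
Eliminate b (×220 and ×115, subtract): 16625·a = 68.300 → a = ∂h/∂x = +0.004108
Back-substitute: b = ∂h/∂y = +0.0004301.
|∇h| = √(0.004108² + 0.0004301²) = 0.00413
Seepage velocity v = K·i/n = 0.65 × 0.00413 / 0.25 = 0.01074 m/day = 3.923 m/yr.

3.9 m/yr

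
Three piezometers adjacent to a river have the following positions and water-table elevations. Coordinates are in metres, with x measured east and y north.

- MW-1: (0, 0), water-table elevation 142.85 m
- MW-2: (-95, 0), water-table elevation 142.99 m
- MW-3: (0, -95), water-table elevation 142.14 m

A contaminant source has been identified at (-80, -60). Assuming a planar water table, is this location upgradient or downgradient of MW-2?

∂h/∂x = (142.99 − 142.85) / (-95 − 0) = -0.001474
∂h/∂y = (142.14 − 142.85) / (-95 − 0) = +0.007474
Head at (-80, -60) = 142.85 + (-0.001474)·(-80) + (+0.007474)·(-60) = 142.52 m.
That is lower than the 142.99 m at MW-2, so the point is downgradient.

downgradient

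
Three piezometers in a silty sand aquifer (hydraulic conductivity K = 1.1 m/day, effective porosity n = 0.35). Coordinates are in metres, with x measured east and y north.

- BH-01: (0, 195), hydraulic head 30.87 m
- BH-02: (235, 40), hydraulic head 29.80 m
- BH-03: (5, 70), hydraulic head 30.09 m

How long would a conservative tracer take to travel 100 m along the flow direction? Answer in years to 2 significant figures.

Differences from BH-01: to BH-02 (Δx, Δy, Δh) = (235, -155, -1.07); to BH-03 = (5, -125, -0.78).
Determinant of the coordinate differences = 235·(-125) − 5·(-155) = -28600.
∂h/∂x = [(-1.07)·(-125) − (-0.78)·(-155)] / -28600 = -0.0004493
∂h/∂y = [235·(-0.78) − 5·(-1.07)] / -28600 = +0.006222
|∇h| = √(-0.0004493² + 0.006222²) = 0.006238
Seepage velocity v = K·i/n = 1.1 × 0.006238 / 0.35 = 0.01961 m/day.
t = 100 / 0.01961 = 5099 days = 14 years.

14 years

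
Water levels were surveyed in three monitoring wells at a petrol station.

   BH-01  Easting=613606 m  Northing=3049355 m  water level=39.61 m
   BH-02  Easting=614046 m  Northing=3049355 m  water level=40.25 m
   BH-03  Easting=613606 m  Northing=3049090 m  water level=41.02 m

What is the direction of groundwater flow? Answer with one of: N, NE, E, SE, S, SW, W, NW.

N

∂h/∂x = (40.25 − 39.61) / (614046 − 613606) = +0.001455
∂h/∂y = (41.02 − 39.61) / (3049090 − 3049355) = -0.005321
Flow = −∇h = (-0.001455 east, +0.005321 north), which points north.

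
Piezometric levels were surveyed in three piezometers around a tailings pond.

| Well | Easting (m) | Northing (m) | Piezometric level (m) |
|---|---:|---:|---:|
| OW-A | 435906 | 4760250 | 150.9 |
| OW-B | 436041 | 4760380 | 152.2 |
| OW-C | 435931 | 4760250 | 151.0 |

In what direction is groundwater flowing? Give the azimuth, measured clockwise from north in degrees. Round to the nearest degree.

214°

Taking OW-A as reference: OW-B−OW-A = (135, 130, +1.3); OW-C−OW-A = (25, 0, +0.1).
Determinant of the coordinate differences = 135·0 − 25·130 = -3250.
∂h/∂x = [(+1.3)·0 − (+0.1)·130] / -3250 = +0.004000
∂h/∂y = [135·(+0.1) − 25·(+1.3)] / -3250 = +0.005846
Flow direction (−∇h) has components (-0.004000 E, -0.005846 N).
Azimuth = atan2(E, N) = atan2(-0.004000, -0.005846) = 214.4° ≈ 214°.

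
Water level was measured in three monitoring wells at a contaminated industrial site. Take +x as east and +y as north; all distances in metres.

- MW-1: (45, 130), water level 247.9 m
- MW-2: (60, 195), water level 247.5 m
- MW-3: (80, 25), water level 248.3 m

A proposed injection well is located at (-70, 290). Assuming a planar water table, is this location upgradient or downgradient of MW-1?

downgradient

With h = a·x + b·y + c and MW-1 as origin, the differences give:
  15·a + 65·b = -0.4
  35·a + (-105)·b = +0.4
Eliminate b (×(-105) and ×65, subtract): -3850·a = 16.00 → a = ∂h/∂x = -0.004156
Back-substitute: b = ∂h/∂y = -0.005195.
Head at (-70, 290) = 247.9 + (-0.004156)·(-115) + (-0.005195)·(160) = 247.55 m.
That is lower than the 247.9 m at MW-1, so the point is downgradient.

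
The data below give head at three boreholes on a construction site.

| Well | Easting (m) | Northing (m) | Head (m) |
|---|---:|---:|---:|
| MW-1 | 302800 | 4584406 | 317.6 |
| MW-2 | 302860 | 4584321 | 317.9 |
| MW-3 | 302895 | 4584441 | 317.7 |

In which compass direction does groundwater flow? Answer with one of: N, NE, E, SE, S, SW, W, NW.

NW

Differences from MW-1: to MW-2 (Δx, Δy, Δh) = (60, -85, +0.3); to MW-3 = (95, 35, +0.1).
Determinant of the coordinate differences = 60·35 − 95·(-85) = 10175.
∂h/∂x = [(+0.3)·35 − (+0.1)·(-85)] / 10175 = +0.001867
∂h/∂y = [60·(+0.1) − 95·(+0.3)] / 10175 = -0.002211
Flow = −∇h = (-0.001867 east, +0.002211 north), which points northwest.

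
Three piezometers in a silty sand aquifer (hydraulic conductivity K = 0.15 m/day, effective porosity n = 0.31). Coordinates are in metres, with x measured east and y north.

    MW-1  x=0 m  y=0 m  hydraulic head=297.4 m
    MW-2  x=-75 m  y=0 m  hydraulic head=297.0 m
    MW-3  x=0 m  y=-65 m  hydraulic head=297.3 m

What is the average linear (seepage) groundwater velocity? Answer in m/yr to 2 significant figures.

0.98 m/yr

∂h/∂x = (297.0 − 297.4) / (-75 − 0) = +0.005333
∂h/∂y = (297.3 − 297.4) / (-65 − 0) = +0.001538
|∇h| = √(0.005333² + 0.001538²) = 0.00555
Seepage velocity v = K·i/n = 0.15 × 0.00555 / 0.31 = 0.002685 m/day = 0.9807 m/yr.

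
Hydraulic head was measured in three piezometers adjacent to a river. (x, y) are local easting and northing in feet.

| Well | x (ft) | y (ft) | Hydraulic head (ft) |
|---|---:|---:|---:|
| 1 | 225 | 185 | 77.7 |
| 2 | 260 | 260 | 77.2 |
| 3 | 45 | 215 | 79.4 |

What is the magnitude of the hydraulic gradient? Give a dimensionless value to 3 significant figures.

0.0100

Three-point gradient (reference 1): Δ to 2 = (35, 75, -0.5), Δ to 3 = (-180, 30, +1.7).
∂h/∂x = -0.009794, ∂h/∂y = -0.002096 (det = 14550).
|∇h| = √(-0.009794² + -0.002096²) = 0.01002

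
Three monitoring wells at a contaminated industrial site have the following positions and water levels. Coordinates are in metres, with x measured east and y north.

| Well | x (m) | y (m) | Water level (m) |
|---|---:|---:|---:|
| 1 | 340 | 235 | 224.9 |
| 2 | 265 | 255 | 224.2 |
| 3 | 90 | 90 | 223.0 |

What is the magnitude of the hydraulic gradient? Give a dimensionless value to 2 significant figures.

Three-point gradient (reference 1): Δ to 2 = (-75, 20, -0.7), Δ to 3 = (-250, -145, -1.9).
∂h/∂x = +0.008787, ∂h/∂y = -0.002047 (det = 15875).
|∇h| = √(0.008787² + -0.002047²) = 0.009022

0.0090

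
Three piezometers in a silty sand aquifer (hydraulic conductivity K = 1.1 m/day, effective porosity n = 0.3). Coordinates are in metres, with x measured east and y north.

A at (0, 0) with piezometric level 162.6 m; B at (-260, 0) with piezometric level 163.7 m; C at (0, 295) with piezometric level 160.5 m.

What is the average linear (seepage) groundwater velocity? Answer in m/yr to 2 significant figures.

∂h/∂x = (163.7 − 162.6) / (-260 − 0) = -0.004231
∂h/∂y = (160.5 − 162.6) / (295 − 0) = -0.007119
|∇h| = √(-0.004231² + -0.007119²) = 0.008281
Seepage velocity v = K·i/n = 1.1 × 0.008281 / 0.3 = 0.03036 m/day = 11.09 m/yr.

11 m/yr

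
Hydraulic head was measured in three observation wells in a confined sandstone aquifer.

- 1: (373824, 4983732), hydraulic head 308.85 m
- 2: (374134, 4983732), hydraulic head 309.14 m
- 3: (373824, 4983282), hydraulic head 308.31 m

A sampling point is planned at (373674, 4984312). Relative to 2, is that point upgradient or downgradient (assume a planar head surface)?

upgradient

∂h/∂x = (309.14 − 308.85) / (374134 − 373824) = +0.0009355
∂h/∂y = (308.31 − 308.85) / (4983282 − 4983732) = +0.001200
Head at (373674, 4984312) = 308.85 + (+0.0009355)·(-150) + (+0.001200)·(580) = 309.41 m.
That is higher than the 309.14 m at 2, so the point is upgradient.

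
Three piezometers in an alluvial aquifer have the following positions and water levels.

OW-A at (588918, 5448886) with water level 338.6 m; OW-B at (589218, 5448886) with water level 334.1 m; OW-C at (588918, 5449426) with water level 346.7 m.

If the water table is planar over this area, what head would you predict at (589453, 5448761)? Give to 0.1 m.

∂h/∂x = (334.1 − 338.6) / (589218 − 588918) = -0.01500
∂h/∂y = (346.7 − 338.6) / (5449426 − 5448886) = +0.01500
h(589453, 5448761) = 338.6 + (-0.01500)·(535) + (+0.01500)·(-125) = 338.6 -8.025 -1.875 = 328.700 m.

328.7 m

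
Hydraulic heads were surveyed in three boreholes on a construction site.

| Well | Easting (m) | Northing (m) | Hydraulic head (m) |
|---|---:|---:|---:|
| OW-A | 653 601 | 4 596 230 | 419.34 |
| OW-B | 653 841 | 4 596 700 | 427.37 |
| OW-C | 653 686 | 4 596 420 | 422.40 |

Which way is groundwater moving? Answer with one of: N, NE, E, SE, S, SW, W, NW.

SW

With h = a·x + b·y + c and OW-A as origin, the differences give:
  240·a + 470·b = +8.03
  85·a + 190·b = +3.06
Eliminate b (×190 and ×470, subtract): 5650·a = 87.500 → a = ∂h/∂x = +0.01549
Back-substitute: b = ∂h/∂y = +0.009177.
Flow = −∇h = (-0.01549 east, -0.009177 north), which points southwest.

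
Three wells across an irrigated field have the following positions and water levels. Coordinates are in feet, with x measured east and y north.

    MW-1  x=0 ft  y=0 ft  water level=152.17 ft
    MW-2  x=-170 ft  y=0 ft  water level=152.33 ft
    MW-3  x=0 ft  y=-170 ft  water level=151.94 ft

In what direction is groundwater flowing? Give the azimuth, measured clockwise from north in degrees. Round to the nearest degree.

145°

∂h/∂x = (152.33 − 152.17) / (-170 − 0) = -0.0009412
∂h/∂y = (151.94 − 152.17) / (-170 − 0) = +0.001353
Flow direction (−∇h) has components (+0.0009412 E, -0.001353 N).
Azimuth = atan2(E, N) = atan2(+0.0009412, -0.001353) = 145.2° ≈ 145°.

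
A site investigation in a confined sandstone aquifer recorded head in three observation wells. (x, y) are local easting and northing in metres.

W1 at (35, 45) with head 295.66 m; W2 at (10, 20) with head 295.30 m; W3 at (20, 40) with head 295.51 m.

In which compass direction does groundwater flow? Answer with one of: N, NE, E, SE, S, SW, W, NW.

Differences from W1: to W2 (Δx, Δy, Δh) = (-25, -25, -0.36); to W3 = (-15, -5, -0.15).
Determinant of the coordinate differences = (-25)·(-5) − (-15)·(-25) = -250.
∂h/∂x = [(-0.36)·(-5) − (-0.15)·(-25)] / -250 = +0.007800
∂h/∂y = [(-25)·(-0.15) − (-15)·(-0.36)] / -250 = +0.006600
Flow = −∇h = (-0.007800 east, -0.006600 north), which points southwest.

SW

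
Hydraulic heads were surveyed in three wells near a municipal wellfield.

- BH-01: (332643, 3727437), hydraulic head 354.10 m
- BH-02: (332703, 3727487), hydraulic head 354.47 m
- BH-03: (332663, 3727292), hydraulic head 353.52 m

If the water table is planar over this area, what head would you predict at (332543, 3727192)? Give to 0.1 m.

Taking BH-01 as reference: BH-02−BH-01 = (60, 50, +0.37); BH-03−BH-01 = (20, -145, -0.58).
Solve a·Δx + b·Δy = Δh: det = 60·(-145) − 20·50 = -9700.
∂h/∂x = [(+0.37)·(-145) − (-0.58)·50] / -9700 = +0.002541
∂h/∂y = [60·(-0.58) − 20·(+0.37)] / -9700 = +0.004351
h(332543, 3727192) = 354.10 + (+0.002541)·(-100) + (+0.004351)·(-245) = 354.10 -0.254 -1.066 = 352.780 m.

352.8 m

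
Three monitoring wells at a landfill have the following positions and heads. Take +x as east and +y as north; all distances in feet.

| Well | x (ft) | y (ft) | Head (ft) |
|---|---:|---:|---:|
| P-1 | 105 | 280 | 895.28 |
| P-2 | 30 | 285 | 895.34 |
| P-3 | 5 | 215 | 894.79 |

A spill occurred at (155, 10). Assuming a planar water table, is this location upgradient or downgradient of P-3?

downgradient

Three-point gradient (reference P-1): Δ to P-2 = (-75, 5, +0.06), Δ to P-3 = (-100, -65, -0.49).
∂h/∂x = -0.0002698, ∂h/∂y = +0.007953 (det = 5375).
Head at (155, 10) = 895.28 + (-0.0002698)·(50) + (+0.007953)·(-270) = 893.12 ft.
That is lower than the 894.79 ft at P-3, so the point is downgradient.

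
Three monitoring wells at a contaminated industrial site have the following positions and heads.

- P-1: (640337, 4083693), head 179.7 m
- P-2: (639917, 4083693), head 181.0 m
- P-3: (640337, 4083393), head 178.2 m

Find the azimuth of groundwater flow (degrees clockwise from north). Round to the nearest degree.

∂h/∂x = (181.0 − 179.7) / (639917 − 640337) = -0.003095
∂h/∂y = (178.2 − 179.7) / (4083393 − 4083693) = +0.005000
Flow direction (−∇h) has components (+0.003095 E, -0.005000 N).
Azimuth = atan2(E, N) = atan2(+0.003095, -0.005000) = 148.2° ≈ 148°.

148°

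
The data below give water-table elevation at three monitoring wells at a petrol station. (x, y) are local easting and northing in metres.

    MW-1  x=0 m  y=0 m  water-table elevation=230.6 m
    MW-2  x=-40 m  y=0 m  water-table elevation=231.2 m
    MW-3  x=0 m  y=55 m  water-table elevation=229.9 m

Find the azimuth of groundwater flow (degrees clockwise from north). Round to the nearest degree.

∂h/∂x = (231.2 − 230.6) / (-40 − 0) = -0.01500
∂h/∂y = (229.9 − 230.6) / (55 − 0) = -0.01273
Flow direction (−∇h) has components (+0.01500 E, +0.01273 N).
Azimuth = atan2(E, N) = atan2(+0.01500, +0.01273) = 49.7° ≈ 050°.

050°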